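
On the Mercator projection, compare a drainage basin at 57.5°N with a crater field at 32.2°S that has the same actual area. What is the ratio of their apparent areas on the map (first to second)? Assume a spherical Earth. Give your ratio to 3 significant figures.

Mercator areal scale is sec²φ.
At 57.5°: sec²(57.5°) = 1/0.5373² = 3.464.
At 32.2°: sec²(32.2°) = 1/0.8462² = 1.397.
Ratio = 3.464/1.397 = cos²(32.2°)/cos²(57.5°) ≈ 2.48.

2.48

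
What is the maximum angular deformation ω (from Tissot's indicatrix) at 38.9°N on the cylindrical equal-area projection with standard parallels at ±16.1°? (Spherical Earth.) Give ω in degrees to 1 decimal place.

24.0°

A cylindrical equal-area projection with standard parallel φ₀ has meridian scale h = cos φ / cos φ₀ and parallel scale k = cos φ₀ / cos φ (so areas are preserved, h·k = 1).
At 38.9°: h = 0.8100, k = 1.235; principal scales a = 1.235, b = 0.8100.
sin(ω/2) = (a − b)/(a + b) = 0.4245/2.045 = 0.2076, so ω = 2 arcsin(0.2076) ≈ 24.0°.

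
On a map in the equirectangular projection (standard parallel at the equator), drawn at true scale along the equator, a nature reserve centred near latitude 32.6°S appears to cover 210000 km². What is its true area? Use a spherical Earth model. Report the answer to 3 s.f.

In the plate carrée (x = Rλ, y = Rφ), meridians are true-scale (h = 1) and parallels are stretched by k = sec φ.
Areal scale = h·k = 1 × sec φ; at 32.6°, h = 1.000, k = 1.187, so h·k = 1.187.
True area = apparent / (areal scale) = 210000 / 1.187 ≈ 177000 km².

177000 km²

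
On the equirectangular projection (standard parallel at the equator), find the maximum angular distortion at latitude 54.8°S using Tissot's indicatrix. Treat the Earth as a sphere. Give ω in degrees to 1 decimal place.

For the equirectangular projection with φ₀ = 0 (plate carrée), h = 1 along meridians and k = sec φ along parallels.
At 54.8°: h = 1.000, k = 1.735; principal scales a = 1.735, b = 1.000.
sin(ω/2) = (a − b)/(a + b) = 0.7348/2.735 = 0.2687, so ω = 2 arcsin(0.2687) ≈ 31.2°.

31.2°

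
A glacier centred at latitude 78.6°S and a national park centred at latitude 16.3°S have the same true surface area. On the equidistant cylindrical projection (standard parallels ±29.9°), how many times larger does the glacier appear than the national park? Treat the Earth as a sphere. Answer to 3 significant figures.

4.86

In the equirectangular projection with standard parallel φ₀ = 29.9° (x = Rλ cos φ₀, y = Rφ), meridians are true-scale (h = 1) and the parallel scale is k = cos φ₀ / cos φ.
Areal scale at 78.6°: h·k = 1.000 × 4.386 = 4.386.
Areal scale at 16.3°: h·k = 1.000 × 0.9032 = 0.9032.
Ratio = 4.386/0.9032 ≈ 4.86.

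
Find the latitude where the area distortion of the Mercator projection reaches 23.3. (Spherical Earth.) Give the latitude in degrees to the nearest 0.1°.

78.0°

Mercator areal scale is sec²φ.
sec²φ = 23.3  ⇒  cos²φ = 0.04292  ⇒  cos φ = 0.2072.
φ = arccos(0.2072) ≈ 78.0°.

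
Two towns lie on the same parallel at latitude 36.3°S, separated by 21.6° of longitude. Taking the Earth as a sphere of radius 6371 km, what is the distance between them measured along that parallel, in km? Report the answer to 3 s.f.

1940 km

Arc length along a parallel = R cos φ · Δλ (with Δλ in radians).
= 6371 × cos 36.3° × (21.6° × π/180) = 6371 × 0.8059 × 0.3770 ≈ 1940 km.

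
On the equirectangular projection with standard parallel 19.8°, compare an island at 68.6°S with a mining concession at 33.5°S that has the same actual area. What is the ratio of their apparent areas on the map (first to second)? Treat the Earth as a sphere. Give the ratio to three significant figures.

The equidistant cylindrical projection with φ₀ = 19.8° has h = 1 (meridians true) and k = cos φ₀ / cos φ along parallels.
Areal scale at 68.6°: h·k = 1.000 × 2.579 = 2.579.
Areal scale at 33.5°: h·k = 1.000 × 1.128 = 1.128.
Ratio = 2.579/1.128 ≈ 2.29.

2.29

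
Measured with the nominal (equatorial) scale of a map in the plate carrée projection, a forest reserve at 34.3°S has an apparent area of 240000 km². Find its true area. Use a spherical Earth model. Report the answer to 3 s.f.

198000 km²

In the plate carrée (x = Rλ, y = Rφ), meridians are true-scale (h = 1) and parallels are stretched by k = sec φ.
Areal scale = h·k = 1 × sec φ; at 34.3°, h = 1.000, k = 1.211, so h·k = 1.211.
True area = apparent / (areal scale) = 240000 / 1.211 ≈ 198000 km².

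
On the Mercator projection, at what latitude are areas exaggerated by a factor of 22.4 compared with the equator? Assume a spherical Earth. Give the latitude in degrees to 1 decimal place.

Mercator areal scale is sec²φ.
sec²φ = 22.4  ⇒  cos²φ = 0.04464  ⇒  cos φ = 0.2113.
φ = arccos(0.2113) ≈ 77.8°.

77.8°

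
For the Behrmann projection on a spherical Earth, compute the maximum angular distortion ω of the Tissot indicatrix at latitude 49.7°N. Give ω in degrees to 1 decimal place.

33.0°

Behrmann is a cylindrical equal-area projection with standard parallels at ±30°. For cylindrical equal-area with standard parallel φ₀, h = cos φ / cos φ₀ and k = cos φ₀ / cos φ, so h·k = 1.
At 49.7°: h = 0.7468, k = 1.339; principal scales a = 1.339, b = 0.7468.
sin(ω/2) = (a − b)/(a + b) = 0.5921/2.086 = 0.2839, so ω = 2 arcsin(0.2839) ≈ 33.0°.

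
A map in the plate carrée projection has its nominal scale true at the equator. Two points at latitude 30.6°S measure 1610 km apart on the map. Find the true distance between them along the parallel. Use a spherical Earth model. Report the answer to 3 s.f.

For the equirectangular projection with φ₀ = 0 (plate carrée), h = 1 along meridians and k = sec φ along parallels.
Along the parallel at 30.6°, map distances are exaggerated by k = sec 30.6° = 1.162.
True distance = 1610 / 1.162 = 1610 × cos 30.6° ≈ 1390 km.

1390 km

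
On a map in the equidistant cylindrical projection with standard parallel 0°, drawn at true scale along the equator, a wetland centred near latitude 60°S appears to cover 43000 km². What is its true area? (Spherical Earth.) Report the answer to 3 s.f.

In the plate carrée (x = Rλ, y = Rφ), meridians are true-scale (h = 1) and parallels are stretched by k = sec φ.
Areal scale = h·k = 1 × sec φ; at 60°, h = 1.000, k = 2.000, so h·k = 2.000.
True area = apparent / (areal scale) = 43000 / 2.000 ≈ 21500 km².

21500 km²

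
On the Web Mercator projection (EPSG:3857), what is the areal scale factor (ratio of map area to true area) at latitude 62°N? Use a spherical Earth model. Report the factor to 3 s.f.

For Mercator, h = k = sec φ (a conformal cylindrical projection has a single point scale, 1/cos φ).
Areal scale = k² = sec²φ = 1/cos²(62°) = 1/0.4695² = 4.537.

4.54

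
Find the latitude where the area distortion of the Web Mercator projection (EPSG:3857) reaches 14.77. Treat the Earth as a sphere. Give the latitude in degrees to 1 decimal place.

74.9°

Mercator areal scale is sec²φ.
sec²φ = 14.77  ⇒  cos²φ = 0.06770  ⇒  cos φ = 0.2602.
φ = arccos(0.2602) ≈ 74.9°.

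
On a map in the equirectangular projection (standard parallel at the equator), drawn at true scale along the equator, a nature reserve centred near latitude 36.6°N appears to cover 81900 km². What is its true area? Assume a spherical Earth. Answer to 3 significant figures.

65800 km²

Plate carrée maps x = Rλ, y = Rφ. The meridian scale is h = 1 and the parallel scale is k = 1/cos φ = sec φ.
Areal scale = h·k = 1 × sec φ; at 36.6°, h = 1.000, k = 1.246, so h·k = 1.246.
True area = apparent / (areal scale) = 81900 / 1.246 ≈ 65800 km².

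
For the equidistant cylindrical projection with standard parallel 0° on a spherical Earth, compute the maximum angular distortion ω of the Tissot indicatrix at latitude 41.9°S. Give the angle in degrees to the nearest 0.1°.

In the plate carrée (x = Rλ, y = Rφ), meridians are true-scale (h = 1) and parallels are stretched by k = sec φ.
At 41.9°: h = 1.000, k = 1.344; principal scales a = 1.344, b = 1.000.
sin(ω/2) = (a − b)/(a + b) = 0.3435/2.344 = 0.1466, so ω = 2 arcsin(0.1466) ≈ 16.9°.

16.9°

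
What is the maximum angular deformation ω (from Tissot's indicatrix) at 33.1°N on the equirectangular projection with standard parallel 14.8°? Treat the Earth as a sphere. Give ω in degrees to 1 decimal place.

8.2°

The equidistant cylindrical projection with φ₀ = 14.8° has h = 1 (meridians true) and k = cos φ₀ / cos φ along parallels.
At 33.1°: h = 1.000, k = 1.154; principal scales a = 1.154, b = 1.000.
sin(ω/2) = (a − b)/(a + b) = 0.1541/2.154 = 0.07154, so ω = 2 arcsin(0.07154) ≈ 8.2°.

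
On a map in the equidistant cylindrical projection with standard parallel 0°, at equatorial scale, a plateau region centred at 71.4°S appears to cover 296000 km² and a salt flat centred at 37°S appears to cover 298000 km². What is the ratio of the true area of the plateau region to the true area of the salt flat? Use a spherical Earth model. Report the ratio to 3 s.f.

Plate carrée has h = 1 and k = sec φ, giving areal scale sec φ; true area = (apparent area) · cos φ.
True area of plateau region: 296000 × cos(71.4°) = 296000 × 0.3190 = 94410 km².
True area of salt flat: 298000 × cos(37°) = 298000 × 0.7986 = 238000 km².
Ratio = 94410 / 238000 ≈ 0.397.

0.397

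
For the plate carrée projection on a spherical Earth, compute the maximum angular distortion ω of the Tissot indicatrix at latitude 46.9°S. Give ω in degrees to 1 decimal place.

21.7°

For the equirectangular projection with φ₀ = 0 (plate carrée), h = 1 along meridians and k = sec φ along parallels.
At 46.9°: h = 1.000, k = 1.464; principal scales a = 1.464, b = 1.000.
sin(ω/2) = (a − b)/(a + b) = 0.4635/2.464 = 0.1882, so ω = 2 arcsin(0.1882) ≈ 21.7°.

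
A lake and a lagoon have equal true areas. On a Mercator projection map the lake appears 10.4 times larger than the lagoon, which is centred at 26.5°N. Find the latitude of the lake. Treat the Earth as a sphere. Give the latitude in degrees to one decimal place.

Mercator areal scale is sec²φ, so apparent-area ratio = sec²φ₁ / sec²φ₂ = cos²φ₂ / cos²φ₁.
cos²φ₂ / cos²φ₁ = 10.4  ⇒  cos φ₁ = cos 26.5° / √10.4 = 0.8949/3.225 = 0.2775.
φ₁ = arccos(0.2775) ≈ 73.9°.

73.9°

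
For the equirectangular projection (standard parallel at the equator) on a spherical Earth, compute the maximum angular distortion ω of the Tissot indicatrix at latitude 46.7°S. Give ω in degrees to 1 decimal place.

Plate carrée maps x = Rλ, y = Rφ. The meridian scale is h = 1 and the parallel scale is k = 1/cos φ = sec φ.
At 46.7°: h = 1.000, k = 1.458; principal scales a = 1.458, b = 1.000.
sin(ω/2) = (a − b)/(a + b) = 0.4581/2.458 = 0.1864, so ω = 2 arcsin(0.1864) ≈ 21.5°.

21.5°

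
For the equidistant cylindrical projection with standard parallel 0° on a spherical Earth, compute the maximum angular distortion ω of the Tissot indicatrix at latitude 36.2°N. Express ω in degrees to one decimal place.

Plate carrée maps x = Rλ, y = Rφ. The meridian scale is h = 1 and the parallel scale is k = 1/cos φ = sec φ.
At 36.2°: h = 1.000, k = 1.239; principal scales a = 1.239, b = 1.000.
sin(ω/2) = (a − b)/(a + b) = 0.2392/2.239 = 0.1068, so ω = 2 arcsin(0.1068) ≈ 12.3°.

12.3°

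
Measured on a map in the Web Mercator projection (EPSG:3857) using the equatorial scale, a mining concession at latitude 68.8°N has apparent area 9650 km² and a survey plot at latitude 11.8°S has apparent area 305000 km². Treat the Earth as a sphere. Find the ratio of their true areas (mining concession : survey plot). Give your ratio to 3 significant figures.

0.00432

On Mercator the areal scale is sec²φ, so true area = apparent × cos²φ.
True area of mining concession: 9650 × cos²(68.8°) = 9650 × 0.1308 = 1262 km².
True area of survey plot: 305000 × cos²(11.8°) = 305000 × 0.9582 = 292200 km².
Ratio = 1262 / 292200 ≈ 0.00432.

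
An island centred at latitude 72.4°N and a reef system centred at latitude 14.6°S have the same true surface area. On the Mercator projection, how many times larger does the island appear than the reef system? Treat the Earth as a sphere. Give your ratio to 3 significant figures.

10.2

Mercator areal scale is sec²φ.
At 72.4°: sec²(72.4°) = 1/0.3024² = 10.94.
At 14.6°: sec²(14.6°) = 1/0.9677² = 1.068.
Ratio = 10.94/1.068 = cos²(14.6°)/cos²(72.4°) ≈ 10.2.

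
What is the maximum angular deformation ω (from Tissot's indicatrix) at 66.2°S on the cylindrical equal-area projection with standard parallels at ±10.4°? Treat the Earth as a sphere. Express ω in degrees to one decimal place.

For cylindrical equal-area with standard parallel φ₀, h = cos φ / cos φ₀ and k = cos φ₀ / cos φ, so h·k = 1.
At 66.2°: h = 0.4103, k = 2.437; principal scales a = 2.437, b = 0.4103.
sin(ω/2) = (a − b)/(a + b) = 2.027/2.848 = 0.7118, so ω = 2 arcsin(0.7118) ≈ 90.8°.

90.8°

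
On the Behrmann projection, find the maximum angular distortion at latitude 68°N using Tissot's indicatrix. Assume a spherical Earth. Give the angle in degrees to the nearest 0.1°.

Behrmann is a cylindrical equal-area projection with standard parallels at ±30°. For cylindrical equal-area with standard parallel φ₀, h = cos φ / cos φ₀ and k = cos φ₀ / cos φ, so h·k = 1.
At 68°: h = 0.4326, k = 2.312; principal scales a = 2.312, b = 0.4326.
sin(ω/2) = (a − b)/(a + b) = 1.879/2.744 = 0.6848, so ω = 2 arcsin(0.6848) ≈ 86.4°.

86.4°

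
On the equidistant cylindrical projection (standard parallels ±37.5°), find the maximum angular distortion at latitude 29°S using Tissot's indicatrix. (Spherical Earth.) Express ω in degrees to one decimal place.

5.6°

With standard parallel φ₀ = 37.5°, the equirectangular projection gives x = Rλ cos φ₀, y = Rφ, so h = 1 and k = cos 37.5° / cos φ.
At 29°: h = 1.000, k = 0.9071; principal scales a = 1.000, b = 0.9071.
sin(ω/2) = (a − b)/(a + b) = 0.09292/1.907 = 0.04872, so ω = 2 arcsin(0.04872) ≈ 5.6°.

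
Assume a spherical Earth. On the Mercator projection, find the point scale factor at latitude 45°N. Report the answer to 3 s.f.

1.41

The Mercator projection is conformal; its linear scale factor is the same in every direction and equals sec φ = 1/cos φ.
k = 1/cos 45° = 1/0.7071 = 1.414.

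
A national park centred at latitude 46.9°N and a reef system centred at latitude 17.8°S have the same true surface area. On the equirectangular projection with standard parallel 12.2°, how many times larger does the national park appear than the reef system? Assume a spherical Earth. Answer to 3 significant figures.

1.39

With standard parallel φ₀ = 12.2°, the equirectangular projection gives x = Rλ cos φ₀, y = Rφ, so h = 1 and k = cos 12.2° / cos φ.
Areal scale at 46.9°: h·k = 1.000 × 1.430 = 1.430.
Areal scale at 17.8°: h·k = 1.000 × 1.027 = 1.027.
Ratio = 1.430/1.027 ≈ 1.39.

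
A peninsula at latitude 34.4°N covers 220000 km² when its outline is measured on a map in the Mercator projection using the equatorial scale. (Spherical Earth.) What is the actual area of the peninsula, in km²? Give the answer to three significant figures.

150000 km²

The Mercator projection is conformal; its linear scale factor is the same in every direction and equals sec φ = 1/cos φ.
Areal scale = k² = sec²φ = 1/cos²(34.4°) = 1/0.8251² = 1.469.
True area = apparent / (areal scale) = 220000 / 1.469 ≈ 150000 km².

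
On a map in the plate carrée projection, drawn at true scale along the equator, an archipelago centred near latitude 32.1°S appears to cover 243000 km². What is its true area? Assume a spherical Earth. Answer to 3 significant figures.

206000 km²

Plate carrée maps x = Rλ, y = Rφ. The meridian scale is h = 1 and the parallel scale is k = 1/cos φ = sec φ.
Areal scale = h·k = 1 × sec φ; at 32.1°, h = 1.000, k = 1.180, so h·k = 1.180.
True area = apparent / (areal scale) = 243000 / 1.180 ≈ 206000 km².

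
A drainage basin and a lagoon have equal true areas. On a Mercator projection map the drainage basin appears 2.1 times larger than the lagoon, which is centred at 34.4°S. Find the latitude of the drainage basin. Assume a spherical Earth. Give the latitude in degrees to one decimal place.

55.3°

For equal true areas on Mercator, apparent areas scale as sec²φ, so the ratio is cos²φ₂ / cos²φ₁.
cos²φ₂ / cos²φ₁ = 2.1  ⇒  cos φ₁ = cos 34.4° / √2.1 = 0.8251/1.449 = 0.5694.
φ₁ = arccos(0.5694) ≈ 55.3°.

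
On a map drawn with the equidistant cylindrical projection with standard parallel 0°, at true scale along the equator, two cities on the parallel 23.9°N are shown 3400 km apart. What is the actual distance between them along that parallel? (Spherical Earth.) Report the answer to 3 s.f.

3110 km

For the equirectangular projection with φ₀ = 0 (plate carrée), h = 1 along meridians and k = sec φ along parallels.
Along the parallel at 23.9°, map distances are exaggerated by k = sec 23.9° = 1.094.
True distance = 3400 / 1.094 = 3400 × cos 23.9° ≈ 3110 km.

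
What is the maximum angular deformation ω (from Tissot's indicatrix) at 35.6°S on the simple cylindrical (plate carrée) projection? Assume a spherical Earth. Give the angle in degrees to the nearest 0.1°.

11.8°

In the plate carrée (x = Rλ, y = Rφ), meridians are true-scale (h = 1) and parallels are stretched by k = sec φ.
At 35.6°: h = 1.000, k = 1.230; principal scales a = 1.230, b = 1.000.
sin(ω/2) = (a − b)/(a + b) = 0.2299/2.230 = 0.1031, so ω = 2 arcsin(0.1031) ≈ 11.8°.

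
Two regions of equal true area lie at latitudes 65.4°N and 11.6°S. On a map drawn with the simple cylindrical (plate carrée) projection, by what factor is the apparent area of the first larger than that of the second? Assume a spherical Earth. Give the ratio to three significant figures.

In the plate carrée (x = Rλ, y = Rφ), meridians are true-scale (h = 1) and parallels are stretched by k = sec φ.
Areal scale at 65.4°: h·k = 1.000 × 2.402 = 2.402.
Areal scale at 11.6°: h·k = 1.000 × 1.021 = 1.021.
Ratio = 2.402/1.021 ≈ 2.35.

2.35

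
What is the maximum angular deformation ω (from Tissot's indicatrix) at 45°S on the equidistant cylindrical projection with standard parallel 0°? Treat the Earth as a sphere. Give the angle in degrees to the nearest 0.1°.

For the equirectangular projection with φ₀ = 0 (plate carrée), h = 1 along meridians and k = sec φ along parallels.
At 45°: h = 1.000, k = 1.414; principal scales a = 1.414, b = 1.000.
sin(ω/2) = (a − b)/(a + b) = 0.4142/2.414 = 0.1716, so ω = 2 arcsin(0.1716) ≈ 19.8°.

19.8°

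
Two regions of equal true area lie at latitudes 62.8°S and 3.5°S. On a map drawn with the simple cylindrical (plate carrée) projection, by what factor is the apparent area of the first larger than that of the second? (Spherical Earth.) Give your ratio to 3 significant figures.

2.18

In the plate carrée (x = Rλ, y = Rφ), meridians are true-scale (h = 1) and parallels are stretched by k = sec φ.
Areal scale at 62.8°: h·k = 1.000 × 2.188 = 2.188.
Areal scale at 3.5°: h·k = 1.000 × 1.002 = 1.002.
Ratio = 2.188/1.002 ≈ 2.18.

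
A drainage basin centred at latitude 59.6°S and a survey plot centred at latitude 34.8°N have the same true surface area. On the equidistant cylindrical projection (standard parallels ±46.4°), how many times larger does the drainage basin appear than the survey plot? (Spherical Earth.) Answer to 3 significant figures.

1.62

In the equirectangular projection with standard parallel φ₀ = 46.4° (x = Rλ cos φ₀, y = Rφ), meridians are true-scale (h = 1) and the parallel scale is k = cos φ₀ / cos φ.
Areal scale at 59.6°: h·k = 1.000 × 1.363 = 1.363.
Areal scale at 34.8°: h·k = 1.000 × 0.8398 = 0.8398.
Ratio = 1.363/0.8398 ≈ 1.62.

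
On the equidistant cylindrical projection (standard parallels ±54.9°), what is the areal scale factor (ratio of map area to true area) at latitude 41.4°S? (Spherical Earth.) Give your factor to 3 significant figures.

0.767

With standard parallel φ₀ = 54.9°, the equirectangular projection gives x = Rλ cos φ₀, y = Rφ, so h = 1 and k = cos 54.9° / cos φ.
Areal scale = h·k = 1 × cos φ₀ / cos φ; at 41.4°, h = 1.000, k = 0.7666, so h·k = 0.7666.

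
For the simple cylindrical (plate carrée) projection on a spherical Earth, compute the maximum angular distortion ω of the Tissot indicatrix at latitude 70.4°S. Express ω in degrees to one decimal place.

59.7°

Plate carrée maps x = Rλ, y = Rφ. The meridian scale is h = 1 and the parallel scale is k = 1/cos φ = sec φ.
At 70.4°: h = 1.000, k = 2.981; principal scales a = 2.981, b = 1.000.
sin(ω/2) = (a − b)/(a + b) = 1.981/3.981 = 0.4976, so ω = 2 arcsin(0.4976) ≈ 59.7°.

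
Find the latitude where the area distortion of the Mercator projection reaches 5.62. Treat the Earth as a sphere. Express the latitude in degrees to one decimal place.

Mercator areal scale is sec²φ.
sec²φ = 5.62  ⇒  cos²φ = 0.1779  ⇒  cos φ = 0.4218.
φ = arccos(0.4218) ≈ 65.1°.

65.1°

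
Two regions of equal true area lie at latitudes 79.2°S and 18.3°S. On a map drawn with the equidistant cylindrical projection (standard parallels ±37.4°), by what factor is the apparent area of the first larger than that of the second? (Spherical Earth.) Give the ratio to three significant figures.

5.07

The equidistant cylindrical projection with φ₀ = 37.4° has h = 1 (meridians true) and k = cos φ₀ / cos φ along parallels.
Areal scale at 79.2°: h·k = 1.000 × 4.240 = 4.240.
Areal scale at 18.3°: h·k = 1.000 × 0.8367 = 0.8367.
Ratio = 4.240/0.8367 ≈ 5.07.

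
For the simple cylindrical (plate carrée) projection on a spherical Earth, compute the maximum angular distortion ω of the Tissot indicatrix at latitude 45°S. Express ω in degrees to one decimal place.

In the plate carrée (x = Rλ, y = Rφ), meridians are true-scale (h = 1) and parallels are stretched by k = sec φ.
At 45°: h = 1.000, k = 1.414; principal scales a = 1.414, b = 1.000.
sin(ω/2) = (a − b)/(a + b) = 0.4142/2.414 = 0.1716, so ω = 2 arcsin(0.1716) ≈ 19.8°.

19.8°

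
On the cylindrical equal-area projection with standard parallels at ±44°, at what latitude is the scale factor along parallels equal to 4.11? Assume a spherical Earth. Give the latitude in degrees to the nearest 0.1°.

A cylindrical equal-area projection with standard parallel φ₀ has meridian scale h = cos φ / cos φ₀ and parallel scale k = cos φ₀ / cos φ (so areas are preserved, h·k = 1).
k = cos φ₀ / cos φ = 4.11  ⇒  cos φ = cos 44° / 4.11 = 0.1750.
φ = arccos(0.1750) ≈ 79.9°.

79.9°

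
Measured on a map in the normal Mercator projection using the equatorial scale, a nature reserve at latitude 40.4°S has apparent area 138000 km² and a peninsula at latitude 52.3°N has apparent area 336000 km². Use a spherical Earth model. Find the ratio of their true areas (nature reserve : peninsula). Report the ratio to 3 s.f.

0.637

Since Mercator area scale is 1/cos²φ, the true area equals the apparent area multiplied by cos²φ.
True area of nature reserve: 138000 × cos²(40.4°) = 138000 × 0.5799 = 80030 km².
True area of peninsula: 336000 × cos²(52.3°) = 336000 × 0.3740 = 125700 km².
Ratio = 80030 / 125700 ≈ 0.637.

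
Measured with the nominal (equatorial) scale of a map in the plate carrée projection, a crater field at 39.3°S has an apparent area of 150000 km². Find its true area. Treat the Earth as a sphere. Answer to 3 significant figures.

For the equirectangular projection with φ₀ = 0 (plate carrée), h = 1 along meridians and k = sec φ along parallels.
Areal scale = h·k = 1 × sec φ; at 39.3°, h = 1.000, k = 1.292, so h·k = 1.292.
True area = apparent / (areal scale) = 150000 / 1.292 ≈ 116000 km².

116000 km²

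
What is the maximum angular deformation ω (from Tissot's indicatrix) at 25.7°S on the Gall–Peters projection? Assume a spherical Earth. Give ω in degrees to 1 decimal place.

The Gall–Peters projection is cylindrical equal-area with φ₀ = 45°. For cylindrical equal-area with standard parallel φ₀, h = cos φ / cos φ₀ and k = cos φ₀ / cos φ, so h·k = 1.
At 25.7°: h = 1.274, k = 0.7847; principal scales a = 1.274, b = 0.7847.
sin(ω/2) = (a − b)/(a + b) = 0.4896/2.059 = 0.2378, so ω = 2 arcsin(0.2378) ≈ 27.5°.

27.5°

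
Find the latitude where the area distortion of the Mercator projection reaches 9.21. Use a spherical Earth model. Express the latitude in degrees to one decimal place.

Mercator areal scale is sec²φ.
sec²φ = 9.21  ⇒  cos²φ = 0.1086  ⇒  cos φ = 0.3295.
φ = arccos(0.3295) ≈ 70.8°.

70.8°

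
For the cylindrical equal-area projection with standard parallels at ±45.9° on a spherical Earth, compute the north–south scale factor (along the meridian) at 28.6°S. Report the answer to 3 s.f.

For cylindrical equal-area with standard parallel φ₀, h = cos φ / cos φ₀ and k = cos φ₀ / cos φ, so h·k = 1.
h = cos 28.6° / cos 45.9° = 0.8780/0.6959 = 1.262.

1.26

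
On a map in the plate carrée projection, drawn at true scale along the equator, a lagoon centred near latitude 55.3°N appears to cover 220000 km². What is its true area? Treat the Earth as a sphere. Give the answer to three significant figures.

125000 km²

In the plate carrée (x = Rλ, y = Rφ), meridians are true-scale (h = 1) and parallels are stretched by k = sec φ.
Areal scale = h·k = 1 × sec φ; at 55.3°, h = 1.000, k = 1.757, so h·k = 1.757.
True area = apparent / (areal scale) = 220000 / 1.757 ≈ 125000 km².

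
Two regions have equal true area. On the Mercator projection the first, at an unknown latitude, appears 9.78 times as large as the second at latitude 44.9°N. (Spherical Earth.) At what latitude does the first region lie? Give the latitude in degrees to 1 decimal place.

76.9°

For equal true areas on Mercator, apparent areas scale as sec²φ, so the ratio is cos²φ₂ / cos²φ₁.
cos²φ₂ / cos²φ₁ = 9.78  ⇒  cos φ₁ = cos 44.9° / √9.78 = 0.7083/3.127 = 0.2265.
φ₁ = arccos(0.2265) ≈ 76.9°.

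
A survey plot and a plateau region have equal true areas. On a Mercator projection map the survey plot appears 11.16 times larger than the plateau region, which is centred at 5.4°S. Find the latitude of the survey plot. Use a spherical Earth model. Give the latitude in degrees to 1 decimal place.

For equal true areas on Mercator, apparent areas scale as sec²φ, so the ratio is cos²φ₂ / cos²φ₁.
cos²φ₂ / cos²φ₁ = 11.16  ⇒  cos φ₁ = cos 5.4° / √11.16 = 0.9956/3.341 = 0.2980.
φ₁ = arccos(0.2980) ≈ 72.7°.

72.7°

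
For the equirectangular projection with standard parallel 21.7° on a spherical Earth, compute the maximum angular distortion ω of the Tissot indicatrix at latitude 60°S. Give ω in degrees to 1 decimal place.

With standard parallel φ₀ = 21.7°, the equirectangular projection gives x = Rλ cos φ₀, y = Rφ, so h = 1 and k = cos 21.7° / cos φ.
At 60°: h = 1.000, k = 1.858; principal scales a = 1.858, b = 1.000.
sin(ω/2) = (a − b)/(a + b) = 0.8583/2.858 = 0.3003, so ω = 2 arcsin(0.3003) ≈ 34.9°.

34.9°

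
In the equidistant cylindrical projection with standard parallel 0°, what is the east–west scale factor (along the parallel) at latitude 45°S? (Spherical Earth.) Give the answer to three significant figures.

1.41

In the plate carrée (x = Rλ, y = Rφ), meridians are true-scale (h = 1) and parallels are stretched by k = sec φ.
k = 1/cos 45° = 1/0.7071 = 1.414.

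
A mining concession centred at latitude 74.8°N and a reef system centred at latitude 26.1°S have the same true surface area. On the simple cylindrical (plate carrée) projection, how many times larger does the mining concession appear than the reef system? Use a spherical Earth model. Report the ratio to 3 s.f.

In the plate carrée (x = Rλ, y = Rφ), meridians are true-scale (h = 1) and parallels are stretched by k = sec φ.
Areal scale at 74.8°: h·k = 1.000 × 3.814 = 3.814.
Areal scale at 26.1°: h·k = 1.000 × 1.114 = 1.114.
Ratio = 3.814/1.114 ≈ 3.43.

3.43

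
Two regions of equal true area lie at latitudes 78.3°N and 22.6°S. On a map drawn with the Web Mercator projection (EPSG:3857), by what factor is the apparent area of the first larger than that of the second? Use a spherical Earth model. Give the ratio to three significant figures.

20.7

Mercator areal scale is sec²φ.
At 78.3°: sec²(78.3°) = 1/0.2028² = 24.32.
At 22.6°: sec²(22.6°) = 1/0.9232² = 1.173.
Ratio = 24.32/1.173 = cos²(22.6°)/cos²(78.3°) ≈ 20.7.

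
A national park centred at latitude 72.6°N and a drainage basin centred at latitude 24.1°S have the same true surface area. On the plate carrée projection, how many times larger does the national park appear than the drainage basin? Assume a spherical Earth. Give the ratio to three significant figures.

For the equirectangular projection with φ₀ = 0 (plate carrée), h = 1 along meridians and k = sec φ along parallels.
Areal scale at 72.6°: h·k = 1.000 × 3.344 = 3.344.
Areal scale at 24.1°: h·k = 1.000 × 1.095 = 1.095.
Ratio = 3.344/1.095 ≈ 3.05.

3.05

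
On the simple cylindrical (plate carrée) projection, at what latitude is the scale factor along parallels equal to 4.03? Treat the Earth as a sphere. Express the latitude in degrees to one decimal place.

Plate carrée: h = 1, k = sec φ along parallels.
sec φ = 4.03  ⇒  cos φ = 0.2481  ⇒  φ ≈ 75.6°.

75.6°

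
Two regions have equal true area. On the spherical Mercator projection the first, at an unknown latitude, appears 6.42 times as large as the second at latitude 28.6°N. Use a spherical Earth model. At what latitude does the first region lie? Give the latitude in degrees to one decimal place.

Mercator areal scale is sec²φ, so apparent-area ratio = sec²φ₁ / sec²φ₂ = cos²φ₂ / cos²φ₁.
cos²φ₂ / cos²φ₁ = 6.42  ⇒  cos φ₁ = cos 28.6° / √6.42 = 0.8780/2.534 = 0.3465.
φ₁ = arccos(0.3465) ≈ 69.7°.

69.7°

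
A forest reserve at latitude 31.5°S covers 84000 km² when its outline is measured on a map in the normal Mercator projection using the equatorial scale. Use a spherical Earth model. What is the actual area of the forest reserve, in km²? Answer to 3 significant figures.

For Mercator, h = k = sec φ (a conformal cylindrical projection has a single point scale, 1/cos φ).
Areal scale = k² = sec²φ = 1/cos²(31.5°) = 1/0.8526² = 1.376.
True area = apparent / (areal scale) = 84000 / 1.376 ≈ 61100 km².

61100 km²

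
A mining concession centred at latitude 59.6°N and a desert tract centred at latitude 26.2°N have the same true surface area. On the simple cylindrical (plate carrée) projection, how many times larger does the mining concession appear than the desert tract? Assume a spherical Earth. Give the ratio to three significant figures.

1.77

In the plate carrée (x = Rλ, y = Rφ), meridians are true-scale (h = 1) and parallels are stretched by k = sec φ.
Areal scale at 59.6°: h·k = 1.000 × 1.976 = 1.976.
Areal scale at 26.2°: h·k = 1.000 × 1.115 = 1.115.
Ratio = 1.976/1.115 ≈ 1.77.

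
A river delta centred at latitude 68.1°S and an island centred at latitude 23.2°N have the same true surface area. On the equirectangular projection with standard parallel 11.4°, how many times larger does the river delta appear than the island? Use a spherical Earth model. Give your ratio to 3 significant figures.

In the equirectangular projection with standard parallel φ₀ = 11.4° (x = Rλ cos φ₀, y = Rφ), meridians are true-scale (h = 1) and the parallel scale is k = cos φ₀ / cos φ.
Areal scale at 68.1°: h·k = 1.000 × 2.628 = 2.628.
Areal scale at 23.2°: h·k = 1.000 × 1.067 = 1.067.
Ratio = 2.628/1.067 ≈ 2.46.

2.46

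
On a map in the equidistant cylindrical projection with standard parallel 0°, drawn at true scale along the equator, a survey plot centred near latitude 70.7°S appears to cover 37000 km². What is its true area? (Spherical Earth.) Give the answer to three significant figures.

In the plate carrée (x = Rλ, y = Rφ), meridians are true-scale (h = 1) and parallels are stretched by k = sec φ.
Areal scale = h·k = 1 × sec φ; at 70.7°, h = 1.000, k = 3.026, so h·k = 3.026.
True area = apparent / (areal scale) = 37000 / 3.026 ≈ 12200 km².

12200 km²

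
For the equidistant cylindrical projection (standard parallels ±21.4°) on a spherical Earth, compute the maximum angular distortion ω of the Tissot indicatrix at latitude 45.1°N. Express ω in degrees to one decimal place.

15.8°

In the equirectangular projection with standard parallel φ₀ = 21.4° (x = Rλ cos φ₀, y = Rφ), meridians are true-scale (h = 1) and the parallel scale is k = cos φ₀ / cos φ.
At 45.1°: h = 1.000, k = 1.319; principal scales a = 1.319, b = 1.000.
sin(ω/2) = (a − b)/(a + b) = 0.3190/2.319 = 0.1376, so ω = 2 arcsin(0.1376) ≈ 15.8°.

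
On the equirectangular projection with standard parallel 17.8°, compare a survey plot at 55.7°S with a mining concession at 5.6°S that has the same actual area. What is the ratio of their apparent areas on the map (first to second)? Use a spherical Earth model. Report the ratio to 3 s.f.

1.77

The equidistant cylindrical projection with φ₀ = 17.8° has h = 1 (meridians true) and k = cos φ₀ / cos φ along parallels.
Areal scale at 55.7°: h·k = 1.000 × 1.690 = 1.690.
Areal scale at 5.6°: h·k = 1.000 × 0.9567 = 0.9567.
Ratio = 1.690/0.9567 ≈ 1.77.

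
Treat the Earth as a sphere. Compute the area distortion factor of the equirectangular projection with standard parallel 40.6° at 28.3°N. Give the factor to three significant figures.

0.862

In the equirectangular projection with standard parallel φ₀ = 40.6° (x = Rλ cos φ₀, y = Rφ), meridians are true-scale (h = 1) and the parallel scale is k = cos φ₀ / cos φ.
Areal scale = h·k = 1 × cos φ₀ / cos φ; at 28.3°, h = 1.000, k = 0.8623, so h·k = 0.8623.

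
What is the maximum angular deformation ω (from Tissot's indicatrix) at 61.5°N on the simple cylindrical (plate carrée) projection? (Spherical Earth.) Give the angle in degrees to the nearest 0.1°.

41.5°

In the plate carrée (x = Rλ, y = Rφ), meridians are true-scale (h = 1) and parallels are stretched by k = sec φ.
At 61.5°: h = 1.000, k = 2.096; principal scales a = 2.096, b = 1.000.
sin(ω/2) = (a − b)/(a + b) = 1.096/3.096 = 0.3540, so ω = 2 arcsin(0.3540) ≈ 41.5°.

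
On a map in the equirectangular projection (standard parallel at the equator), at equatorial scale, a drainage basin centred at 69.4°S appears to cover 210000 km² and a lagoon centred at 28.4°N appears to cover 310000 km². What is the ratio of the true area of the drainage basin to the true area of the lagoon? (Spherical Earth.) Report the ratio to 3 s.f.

On the plate carrée, areal scale = h·k = 1 × sec φ, so true area = apparent × cos φ.
True area of drainage basin: 210000 × cos(69.4°) = 210000 × 0.3518 = 73890 km².
True area of lagoon: 310000 × cos(28.4°) = 310000 × 0.8796 = 272700 km².
Ratio = 73890 / 272700 ≈ 0.271.

0.271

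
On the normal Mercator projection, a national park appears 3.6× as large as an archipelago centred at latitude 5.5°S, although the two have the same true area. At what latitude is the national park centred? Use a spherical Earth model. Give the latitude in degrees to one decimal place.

For equal true areas on Mercator, apparent areas scale as sec²φ, so the ratio is cos²φ₂ / cos²φ₁.
cos²φ₂ / cos²φ₁ = 3.6  ⇒  cos φ₁ = cos 5.5° / √3.6 = 0.9954/1.897 = 0.5246.
φ₁ = arccos(0.5246) ≈ 58.4°.

58.4°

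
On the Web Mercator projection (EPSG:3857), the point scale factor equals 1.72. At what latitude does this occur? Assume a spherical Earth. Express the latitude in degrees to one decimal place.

54.5°

Mercator scale is k = sec φ = 1/cos φ.
1/cos φ = 1.72  ⇒  cos φ = 0.5814  ⇒  φ = arccos(0.5814) ≈ 54.5°.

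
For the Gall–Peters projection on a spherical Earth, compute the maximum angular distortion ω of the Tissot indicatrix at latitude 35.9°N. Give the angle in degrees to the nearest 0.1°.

Gall–Peters is a cylindrical equal-area projection with standard parallels at ±45°. For cylindrical equal-area with standard parallel φ₀, h = cos φ / cos φ₀ and k = cos φ₀ / cos φ, so h·k = 1.
At 35.9°: h = 1.146, k = 0.8729; principal scales a = 1.146, b = 0.8729.
sin(ω/2) = (a − b)/(a + b) = 0.2726/2.018 = 0.1351, so ω = 2 arcsin(0.1351) ≈ 15.5°.

15.5°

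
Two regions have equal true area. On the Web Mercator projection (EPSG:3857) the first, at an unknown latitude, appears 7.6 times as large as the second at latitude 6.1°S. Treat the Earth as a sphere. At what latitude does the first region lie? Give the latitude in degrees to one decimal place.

Mercator areal scale is sec²φ, so apparent-area ratio = sec²φ₁ / sec²φ₂ = cos²φ₂ / cos²φ₁.
cos²φ₂ / cos²φ₁ = 7.6  ⇒  cos φ₁ = cos 6.1° / √7.6 = 0.9943/2.757 = 0.3607.
φ₁ = arccos(0.3607) ≈ 68.9°.

68.9°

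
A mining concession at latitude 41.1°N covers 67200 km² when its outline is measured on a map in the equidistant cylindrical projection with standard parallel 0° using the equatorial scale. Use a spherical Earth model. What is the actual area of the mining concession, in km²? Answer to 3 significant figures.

50600 km²

For the equirectangular projection with φ₀ = 0 (plate carrée), h = 1 along meridians and k = sec φ along parallels.
Areal scale = h·k = 1 × sec φ; at 41.1°, h = 1.000, k = 1.327, so h·k = 1.327.
True area = apparent / (areal scale) = 67200 / 1.327 ≈ 50600 km².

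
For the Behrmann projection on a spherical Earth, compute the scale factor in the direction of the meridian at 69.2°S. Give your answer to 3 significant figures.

Behrmann is a cylindrical equal-area projection with standard parallels at ±30°. For cylindrical equal-area with standard parallel φ₀, h = cos φ / cos φ₀ and k = cos φ₀ / cos φ, so h·k = 1.
h = cos 69.2° / cos 30° = 0.3551/0.8660 = 0.4100.

0.410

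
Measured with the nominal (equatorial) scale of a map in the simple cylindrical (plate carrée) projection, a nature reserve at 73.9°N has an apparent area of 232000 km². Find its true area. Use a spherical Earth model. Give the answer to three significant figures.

Plate carrée maps x = Rλ, y = Rφ. The meridian scale is h = 1 and the parallel scale is k = 1/cos φ = sec φ.
Areal scale = h·k = 1 × sec φ; at 73.9°, h = 1.000, k = 3.606, so h·k = 3.606.
True area = apparent / (areal scale) = 232000 / 3.606 ≈ 64300 km².

64300 km²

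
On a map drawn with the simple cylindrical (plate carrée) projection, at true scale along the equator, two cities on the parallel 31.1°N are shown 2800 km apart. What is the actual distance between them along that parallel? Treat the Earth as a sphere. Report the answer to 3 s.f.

2400 km

In the plate carrée (x = Rλ, y = Rφ), meridians are true-scale (h = 1) and parallels are stretched by k = sec φ.
Along the parallel at 31.1°, map distances are exaggerated by k = sec 31.1° = 1.168.
True distance = 2800 / 1.168 = 2800 × cos 31.1° ≈ 2400 km.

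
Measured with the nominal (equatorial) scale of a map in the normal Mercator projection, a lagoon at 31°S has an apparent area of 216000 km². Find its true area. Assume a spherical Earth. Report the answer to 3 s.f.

159000 km²

Mercator is conformal, so the point scale is isotropic: h = k = sec φ = 1/cos φ.
Areal scale = k² = sec²φ = 1/cos²(31°) = 1/0.8572² = 1.361.
True area = apparent / (areal scale) = 216000 / 1.361 ≈ 159000 km².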